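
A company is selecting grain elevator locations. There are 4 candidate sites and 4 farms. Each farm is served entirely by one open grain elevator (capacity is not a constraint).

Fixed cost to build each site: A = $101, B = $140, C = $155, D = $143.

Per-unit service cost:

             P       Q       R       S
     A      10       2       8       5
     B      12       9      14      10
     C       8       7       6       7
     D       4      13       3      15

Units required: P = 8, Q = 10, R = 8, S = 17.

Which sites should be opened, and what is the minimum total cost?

For any fixed open set, each farm goes to its cheapest open site; total = fixed + service.
{A}: P→A 10·8=80, Q→A 2·10=20, R→A 8·8=64, S→A 5·17=85. Service 249; fixed 101; total 350.
{A, D}: service 161 + fixed 244 = 405
{C}: service 301 + fixed 155 = 456
{A, B, C, D}: P→D 4·8=32, Q→A 2·10=20, R→D 3·8=24, S→A 5·17=85. Service 161; fixed 539; total 700.
(All 15 nonempty subsets were checked; A only is lowest.)

Open A only; minimum total cost 350.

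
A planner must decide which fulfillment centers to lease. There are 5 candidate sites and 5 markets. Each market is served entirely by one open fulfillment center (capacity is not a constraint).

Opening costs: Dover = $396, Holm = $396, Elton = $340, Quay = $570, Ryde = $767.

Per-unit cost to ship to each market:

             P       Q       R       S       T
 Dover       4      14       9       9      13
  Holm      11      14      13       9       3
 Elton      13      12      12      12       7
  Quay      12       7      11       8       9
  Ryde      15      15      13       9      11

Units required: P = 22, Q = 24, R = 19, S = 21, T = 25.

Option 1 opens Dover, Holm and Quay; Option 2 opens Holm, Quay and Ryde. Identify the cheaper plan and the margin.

Option 1: {Dover, Holm, Quay}: P→Dover 4·22=88, Q→Quay 7·24=168, R→Dover 9·19=171, S→Quay 8·21=168, T→Holm 3·25=75. Service 670; fixed 1362; total 2032.
Option 2: {Holm, Quay, Ryde}: P→Holm 11·22=242, Q→Quay 7·24=168, R→Quay 11·19=209, S→Quay 8·21=168, T→Holm 3·25=75. Service 862; fixed 1733; total 2595.
Difference: |2032 − 2595| = 563.

Option 1 is cheaper by 563.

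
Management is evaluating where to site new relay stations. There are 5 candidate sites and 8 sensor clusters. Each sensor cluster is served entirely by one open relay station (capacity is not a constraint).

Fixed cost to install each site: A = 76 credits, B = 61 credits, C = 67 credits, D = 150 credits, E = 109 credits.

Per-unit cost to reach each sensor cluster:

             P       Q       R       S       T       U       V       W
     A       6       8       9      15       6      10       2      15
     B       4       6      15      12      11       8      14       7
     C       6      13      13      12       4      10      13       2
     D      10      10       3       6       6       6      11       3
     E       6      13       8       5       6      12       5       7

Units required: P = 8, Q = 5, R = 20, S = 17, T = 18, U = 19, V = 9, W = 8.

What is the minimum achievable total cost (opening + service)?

For any fixed open set, each sensor cluster goes to its cheapest open site; total = fixed + service.
{A, D}: P→A 6·8=48, Q→A 8·5=40, R→D 3·20=60, S→D 6·17=102, T→A 6·18=108, U→D 6·19=114, V→A 2·9=18, W→D 3·8=24. Service 514; fixed 226; total 740.
{A, C, D}: service 470 + fixed 293 = 763
{A, B, D}: service 488 + fixed 287 = 775
{A, B, C, D, E}: P→B 4·8=32, Q→B 6·5=30, R→D 3·20=60, S→E 5·17=85, T→C 4·18=72, U→D 6·19=114, V→A 2·9=18, W→C 2·8=16. Service 427; fixed 463; total 890.
No other subset beats 740.

Minimum total cost: 740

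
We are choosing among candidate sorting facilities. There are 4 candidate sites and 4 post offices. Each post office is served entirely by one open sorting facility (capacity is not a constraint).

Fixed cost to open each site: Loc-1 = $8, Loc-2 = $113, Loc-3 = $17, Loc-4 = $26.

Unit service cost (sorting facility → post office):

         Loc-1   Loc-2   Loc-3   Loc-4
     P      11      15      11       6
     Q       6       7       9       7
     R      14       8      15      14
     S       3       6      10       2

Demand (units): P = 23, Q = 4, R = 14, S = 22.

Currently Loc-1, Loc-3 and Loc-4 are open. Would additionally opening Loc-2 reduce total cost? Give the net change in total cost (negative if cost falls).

Current service cost with {Loc-1, Loc-3, Loc-4}: 402.
Adding Loc-2: each post office re-picks its cheapest; new service cost 318, saving 84.
Extra fixed cost: 113. Net change = 113 − 84 = 29.
(Totals: 453 → 482.)

No — net change +29 (cost rises by 29).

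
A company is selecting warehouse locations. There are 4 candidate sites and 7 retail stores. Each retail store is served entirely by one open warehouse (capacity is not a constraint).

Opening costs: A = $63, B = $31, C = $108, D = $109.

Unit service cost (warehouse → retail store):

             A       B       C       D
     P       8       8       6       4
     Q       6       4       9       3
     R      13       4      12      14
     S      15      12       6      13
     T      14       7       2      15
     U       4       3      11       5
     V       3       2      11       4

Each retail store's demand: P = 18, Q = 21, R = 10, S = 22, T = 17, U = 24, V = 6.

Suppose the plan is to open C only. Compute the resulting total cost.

Each retail store is assigned to its cheapest site among the open ones.
{C}: P→C 6·18=108, Q→C 9·21=189, R→C 12·10=120, S→C 6·22=132, T→C 2·17=34, U→C 11·24=264, V→C 11·6=66. Service 913; fixed 108; total 1021.

Total cost: 1021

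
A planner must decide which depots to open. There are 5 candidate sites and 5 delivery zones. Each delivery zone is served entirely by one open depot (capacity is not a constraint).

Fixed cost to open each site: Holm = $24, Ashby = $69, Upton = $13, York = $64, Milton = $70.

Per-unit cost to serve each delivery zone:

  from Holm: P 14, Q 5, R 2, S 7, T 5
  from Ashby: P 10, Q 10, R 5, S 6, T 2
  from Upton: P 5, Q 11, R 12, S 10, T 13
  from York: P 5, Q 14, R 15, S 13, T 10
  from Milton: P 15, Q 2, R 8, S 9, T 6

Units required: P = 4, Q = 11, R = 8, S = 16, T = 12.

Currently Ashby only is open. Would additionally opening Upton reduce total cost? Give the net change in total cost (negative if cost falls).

Yes — net change −7 (cost falls by 7).

Current service cost with {Ashby}: 310.
Adding Upton: each delivery zone re-picks its cheapest; new service cost 290, saving 20.
Extra fixed cost: 13. Net change = 13 − 20 = -7.
(Totals: 379 → 372.)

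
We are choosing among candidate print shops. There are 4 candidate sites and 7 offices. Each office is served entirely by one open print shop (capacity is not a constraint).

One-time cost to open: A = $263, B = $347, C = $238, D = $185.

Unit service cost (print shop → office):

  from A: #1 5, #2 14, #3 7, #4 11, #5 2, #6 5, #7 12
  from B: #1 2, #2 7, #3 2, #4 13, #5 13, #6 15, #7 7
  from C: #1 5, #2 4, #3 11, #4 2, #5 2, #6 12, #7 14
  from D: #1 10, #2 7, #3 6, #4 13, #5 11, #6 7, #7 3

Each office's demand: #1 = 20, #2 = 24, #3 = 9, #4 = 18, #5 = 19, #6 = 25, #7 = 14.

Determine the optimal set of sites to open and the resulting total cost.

For any fixed open set, each office goes to its cheapest open site; total = fixed + service.
{C, D}: #1→C 5·20=100, #2→C 4·24=96, #3→D 6·9=54, #4→C 2·18=36, #5→C 2·19=38, #6→D 7·25=175, #7→D 3·14=42. Service 541; fixed 423; total 964.
{C}: #1→C 5·20=100, #2→C 4·24=96, #3→C 11·9=99, #4→C 2·18=36, #5→C 2·19=38, #6→C 12·25=300, #7→C 14·14=196. Service 865; fixed 238; total 1103.
{A, C}: service 626 + fixed 501 = 1127
{A, B, C, D}: #1→B 2·20=40, #2→C 4·24=96, #3→B 2·9=18, #4→C 2·18=36, #5→A 2·19=38, #6→A 5·25=125, #7→D 3·14=42. Service 395; fixed 1033; total 1428.
No other subset beats 964.

Open C and D; minimum total cost 964.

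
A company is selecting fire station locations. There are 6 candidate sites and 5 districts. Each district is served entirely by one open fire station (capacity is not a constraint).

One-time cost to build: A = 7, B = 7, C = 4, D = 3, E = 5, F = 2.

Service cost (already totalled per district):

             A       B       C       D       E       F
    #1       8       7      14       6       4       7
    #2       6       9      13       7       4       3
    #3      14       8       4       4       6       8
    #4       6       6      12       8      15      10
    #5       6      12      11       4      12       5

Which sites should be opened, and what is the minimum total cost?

Open D and F; minimum total cost 30.

For any fixed open set, each district goes to its cheapest open site; total = fixed + service.
{D, F}: #1→D 6, #2→F 3, #3→D 4, #4→D 8, #5→D 4. Service 25; fixed 5; total 30.
{D}: #1→D 6, #2→D 7, #3→D 4, #4→D 8, #5→D 4. Service 29; fixed 3; total 32.
{D, E}: service 24 + fixed 8 = 32
{A, B, C, D, E, F}: service 21 + fixed 28 = 49
No other subset beats 30.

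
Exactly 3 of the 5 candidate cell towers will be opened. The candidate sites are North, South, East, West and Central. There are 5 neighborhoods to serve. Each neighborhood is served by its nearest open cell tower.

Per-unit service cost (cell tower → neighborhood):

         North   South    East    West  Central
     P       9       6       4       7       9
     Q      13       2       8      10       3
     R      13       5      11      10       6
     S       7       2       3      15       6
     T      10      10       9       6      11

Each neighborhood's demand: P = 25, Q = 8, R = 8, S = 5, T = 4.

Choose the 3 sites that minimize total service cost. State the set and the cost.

Choose South, East and West; total service cost 190.

With exactly 3 open, each neighborhood uses its cheapest among the chosen.
{South, East, West}: P→East 4·25=100, Q→South 2·8=16, R→South 5·8=40, S→South 2·5=10, T→West 6·4=24. Service cost 190.
{North, South, East}: service cost 202
{South, East, Central}: service cost 202
Among all 10 size-3 choices, {South, East, West} is lowest.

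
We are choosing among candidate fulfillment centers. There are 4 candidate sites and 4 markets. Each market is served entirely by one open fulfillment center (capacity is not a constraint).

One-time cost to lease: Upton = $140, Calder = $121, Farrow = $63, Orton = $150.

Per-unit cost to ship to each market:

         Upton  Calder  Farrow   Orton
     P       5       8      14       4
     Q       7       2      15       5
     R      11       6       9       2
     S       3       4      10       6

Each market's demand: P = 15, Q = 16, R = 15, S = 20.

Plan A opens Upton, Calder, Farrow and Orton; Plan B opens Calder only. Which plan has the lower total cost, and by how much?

Plan B is cheaper by 213.

Plan A: {Upton, Calder, Farrow, Orton}: P→Orton 4·15=60, Q→Calder 2·16=32, R→Orton 2·15=30, S→Upton 3·20=60. Service 182; fixed 474; total 656.
Plan B: {Calder}: P→Calder 8·15=120, Q→Calder 2·16=32, R→Calder 6·15=90, S→Calder 4·20=80. Service 322; fixed 121; total 443.
Difference: |656 − 443| = 213.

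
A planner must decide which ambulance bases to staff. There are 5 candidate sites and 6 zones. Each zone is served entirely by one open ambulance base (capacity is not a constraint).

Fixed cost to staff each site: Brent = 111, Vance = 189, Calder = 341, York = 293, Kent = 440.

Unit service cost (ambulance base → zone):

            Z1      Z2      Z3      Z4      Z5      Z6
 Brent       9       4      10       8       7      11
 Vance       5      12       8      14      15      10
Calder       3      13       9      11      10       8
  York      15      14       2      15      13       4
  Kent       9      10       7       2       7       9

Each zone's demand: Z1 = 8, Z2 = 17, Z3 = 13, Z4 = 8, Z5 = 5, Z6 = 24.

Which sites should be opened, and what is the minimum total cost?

Open Brent only; minimum total cost 744.

For any fixed open set, each zone goes to its cheapest open site; total = fixed + service.
{Brent}: Z1→Brent 9·8=72, Z2→Brent 4·17=68, Z3→Brent 10·13=130, Z4→Brent 8·8=64, Z5→Brent 7·5=35, Z6→Brent 11·24=264. Service 633; fixed 111; total 744.
{Brent, York}: service 361 + fixed 404 = 765
{Brent, Vance}: service 551 + fixed 300 = 851
{Brent, Vance, Calder, York, Kent}: service 265 + fixed 1374 = 1639
No other subset beats 744.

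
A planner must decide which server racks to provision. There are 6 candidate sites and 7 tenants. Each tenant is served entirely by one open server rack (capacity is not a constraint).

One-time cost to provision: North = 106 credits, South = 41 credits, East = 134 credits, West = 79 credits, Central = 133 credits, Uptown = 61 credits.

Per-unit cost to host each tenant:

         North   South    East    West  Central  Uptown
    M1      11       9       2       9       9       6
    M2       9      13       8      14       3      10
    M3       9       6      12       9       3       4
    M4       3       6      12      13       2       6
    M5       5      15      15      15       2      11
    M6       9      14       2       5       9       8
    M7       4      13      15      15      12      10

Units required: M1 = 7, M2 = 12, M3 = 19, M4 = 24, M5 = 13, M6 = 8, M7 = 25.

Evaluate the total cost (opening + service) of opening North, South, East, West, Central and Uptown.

Each tenant is assigned to its cheapest site among the open ones.
{North, South, East, West, Central, Uptown}: M1→East 2·7=14, M2→Central 3·12=36, M3→Central 3·19=57, M4→Central 2·24=48, M5→Central 2·13=26, M6→East 2·8=16, M7→North 4·25=100. Service 297; fixed 554; total 851.

Total cost: 851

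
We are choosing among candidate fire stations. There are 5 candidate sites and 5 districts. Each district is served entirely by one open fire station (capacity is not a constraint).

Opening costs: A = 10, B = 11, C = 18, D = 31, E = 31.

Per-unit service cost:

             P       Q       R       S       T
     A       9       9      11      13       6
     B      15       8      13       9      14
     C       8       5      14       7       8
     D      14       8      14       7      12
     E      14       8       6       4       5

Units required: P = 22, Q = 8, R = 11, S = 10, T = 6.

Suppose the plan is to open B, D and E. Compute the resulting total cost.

Each district is assigned to its cheapest site among the open ones.
{B, D, E}: P→D 14·22=308, Q→B 8·8=64, R→E 6·11=66, S→E 4·10=40, T→E 5·6=30. Service 508; fixed 73; total 581.

Total cost: 581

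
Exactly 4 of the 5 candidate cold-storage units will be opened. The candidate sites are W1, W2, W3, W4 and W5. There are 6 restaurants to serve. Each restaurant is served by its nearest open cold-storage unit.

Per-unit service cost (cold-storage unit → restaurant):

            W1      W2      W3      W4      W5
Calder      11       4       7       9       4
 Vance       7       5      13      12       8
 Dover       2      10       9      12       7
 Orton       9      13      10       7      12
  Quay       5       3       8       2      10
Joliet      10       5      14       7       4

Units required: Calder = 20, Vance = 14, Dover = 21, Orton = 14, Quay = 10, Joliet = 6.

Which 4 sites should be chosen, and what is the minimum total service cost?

Choose W1, W2, W4 and W5; total service cost 334.

With exactly 4 open, each restaurant uses its cheapest among the chosen.
{W1, W2, W4, W5}: Calder→W2 4·20=80, Vance→W2 5·14=70, Dover→W1 2·21=42, Orton→W4 7·14=98, Quay→W4 2·10=20, Joliet→W5 4·6=24. Service cost 334.
{W1, W2, W3, W4}: service cost 340
{W1, W3, W4, W5}: service cost 362
Among all 5 size-4 choices, {W1, W2, W4, W5} is lowest.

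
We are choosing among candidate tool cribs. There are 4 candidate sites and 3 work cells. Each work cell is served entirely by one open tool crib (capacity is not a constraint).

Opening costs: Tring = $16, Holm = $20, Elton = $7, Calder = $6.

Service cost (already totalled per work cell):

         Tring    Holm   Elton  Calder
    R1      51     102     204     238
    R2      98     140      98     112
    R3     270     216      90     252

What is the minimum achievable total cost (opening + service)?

For any fixed open set, each work cell goes to its cheapest open site; total = fixed + service.
{Tring, Elton}: R1→Tring 51, R2→Tring 98, R3→Elton 90. Service 239; fixed 23; total 262.
{Tring, Elton, Calder}: service 239 + fixed 29 = 268
{Tring, Holm, Elton}: service 239 + fixed 43 = 282
{Tring, Holm, Elton, Calder}: service 239 + fixed 49 = 288
No other subset beats 262.

Minimum total cost: 262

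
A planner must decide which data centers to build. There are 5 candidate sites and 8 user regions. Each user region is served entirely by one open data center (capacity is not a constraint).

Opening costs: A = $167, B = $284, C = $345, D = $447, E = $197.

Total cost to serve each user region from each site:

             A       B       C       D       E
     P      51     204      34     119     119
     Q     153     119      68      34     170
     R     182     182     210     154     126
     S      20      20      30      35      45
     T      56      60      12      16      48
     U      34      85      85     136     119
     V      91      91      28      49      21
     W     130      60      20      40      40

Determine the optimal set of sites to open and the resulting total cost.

For any fixed open set, each user region goes to its cheapest open site; total = fixed + service.
{C}: P→C 34, Q→C 68, R→C 210, S→C 30, T→C 12, U→C 85, V→C 28, W→C 20. Service 487; fixed 345; total 832.
{A, E}: service 493 + fixed 364 = 857
{A}: P→A 51, Q→A 153, R→A 182, S→A 20, T→A 56, U→A 34, V→A 91, W→A 130. Service 717; fixed 167; total 884.
{A, B, C, D, E}: service 301 + fixed 1440 = 1741
No other subset beats 832.

Open C only; minimum total cost 832.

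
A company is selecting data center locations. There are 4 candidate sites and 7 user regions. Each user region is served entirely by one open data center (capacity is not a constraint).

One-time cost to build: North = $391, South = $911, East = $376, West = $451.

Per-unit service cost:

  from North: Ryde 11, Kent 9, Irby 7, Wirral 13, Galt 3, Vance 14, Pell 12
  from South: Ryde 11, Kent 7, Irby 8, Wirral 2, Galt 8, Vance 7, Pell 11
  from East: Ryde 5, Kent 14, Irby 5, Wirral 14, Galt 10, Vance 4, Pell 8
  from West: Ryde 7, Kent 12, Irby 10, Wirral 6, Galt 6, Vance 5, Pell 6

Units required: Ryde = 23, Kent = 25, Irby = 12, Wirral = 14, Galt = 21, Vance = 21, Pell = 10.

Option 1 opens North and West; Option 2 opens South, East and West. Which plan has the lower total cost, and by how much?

Option 1: {North, West}: Ryde→West 7·23=161, Kent→North 9·25=225, Irby→North 7·12=84, Wirral→West 6·14=84, Galt→North 3·21=63, Vance→West 5·21=105, Pell→West 6·10=60. Service 782; fixed 842; total 1624.
Option 2: {South, East, West}: Ryde→East 5·23=115, Kent→South 7·25=175, Irby→East 5·12=60, Wirral→South 2·14=28, Galt→West 6·21=126, Vance→East 4·21=84, Pell→West 6·10=60. Service 648; fixed 1738; total 2386.
Difference: |1624 − 2386| = 762.

Option 1 is cheaper by 762.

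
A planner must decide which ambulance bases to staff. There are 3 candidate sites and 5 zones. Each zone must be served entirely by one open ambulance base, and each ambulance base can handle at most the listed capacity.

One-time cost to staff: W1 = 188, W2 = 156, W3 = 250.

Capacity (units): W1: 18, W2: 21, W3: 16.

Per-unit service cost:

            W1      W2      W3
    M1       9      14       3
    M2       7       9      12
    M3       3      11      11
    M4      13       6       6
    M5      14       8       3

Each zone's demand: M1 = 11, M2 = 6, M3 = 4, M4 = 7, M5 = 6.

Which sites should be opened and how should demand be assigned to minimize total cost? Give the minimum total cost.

Open {W1, W2}: M1→W1 9·11=99, M2→W2 9·6=54, M3→W1 3·4=12, M4→W2 6·7=42, M5→W2 8·6=48.
Loads: W1 carries 15/18, W2 carries 19/21. Service 255; fixed 344; total 599.
Next best feasible plan costs 619.

Minimum total cost: 599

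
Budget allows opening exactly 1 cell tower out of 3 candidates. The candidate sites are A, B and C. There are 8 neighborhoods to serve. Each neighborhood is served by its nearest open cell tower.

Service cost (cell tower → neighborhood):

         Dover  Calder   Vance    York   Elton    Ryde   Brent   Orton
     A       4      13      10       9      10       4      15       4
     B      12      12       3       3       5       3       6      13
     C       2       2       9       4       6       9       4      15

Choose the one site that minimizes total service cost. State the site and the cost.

With exactly 1 open, each neighborhood uses its cheapest among the chosen.
{C}: Dover→C 2, Calder→C 2, Vance→C 9, York→C 4, Elton→C 6, Ryde→C 9, Brent→C 4, Orton→C 15. Service cost 51.
{B}: service cost 57
{A}: service cost 69
Among all 3 size-1 choices, {C} is lowest.

Choose C only; total service cost 51.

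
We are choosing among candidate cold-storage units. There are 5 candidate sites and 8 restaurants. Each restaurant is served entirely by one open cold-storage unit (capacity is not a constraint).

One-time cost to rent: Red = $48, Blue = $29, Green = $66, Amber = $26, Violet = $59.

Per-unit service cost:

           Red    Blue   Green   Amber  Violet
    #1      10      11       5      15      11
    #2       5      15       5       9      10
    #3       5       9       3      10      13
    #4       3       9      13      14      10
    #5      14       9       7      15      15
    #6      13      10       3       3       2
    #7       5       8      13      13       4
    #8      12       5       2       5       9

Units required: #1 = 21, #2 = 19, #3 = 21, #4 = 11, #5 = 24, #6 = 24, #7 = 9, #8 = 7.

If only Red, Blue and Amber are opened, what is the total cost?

Total cost: 914

Each restaurant is assigned to its cheapest site among the open ones.
{Red, Blue, Amber}: #1→Red 10·21=210, #2→Red 5·19=95, #3→Red 5·21=105, #4→Red 3·11=33, #5→Blue 9·24=216, #6→Amber 3·24=72, #7→Red 5·9=45, #8→Blue 5·7=35. Service 811; fixed 103; total 914.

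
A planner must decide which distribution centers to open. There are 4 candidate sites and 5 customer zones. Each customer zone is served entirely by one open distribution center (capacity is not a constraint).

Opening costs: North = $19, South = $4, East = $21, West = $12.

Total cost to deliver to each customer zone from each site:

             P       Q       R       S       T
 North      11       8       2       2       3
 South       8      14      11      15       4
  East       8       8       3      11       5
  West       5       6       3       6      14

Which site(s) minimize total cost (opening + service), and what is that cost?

For any fixed open set, each customer zone goes to its cheapest open site; total = fixed + service.
{South, West}: P→West 5, Q→West 6, R→West 3, S→West 6, T→South 4. Service 24; fixed 16; total 40.
{North}: service 26 + fixed 19 = 45
{North, South}: service 23 + fixed 23 = 46
{North, South, East, West}: P→West 5, Q→West 6, R→North 2, S→North 2, T→North 3. Service 18; fixed 56; total 74.
(All 15 nonempty subsets were checked; South and West is lowest.)

Open South and West; minimum total cost 40.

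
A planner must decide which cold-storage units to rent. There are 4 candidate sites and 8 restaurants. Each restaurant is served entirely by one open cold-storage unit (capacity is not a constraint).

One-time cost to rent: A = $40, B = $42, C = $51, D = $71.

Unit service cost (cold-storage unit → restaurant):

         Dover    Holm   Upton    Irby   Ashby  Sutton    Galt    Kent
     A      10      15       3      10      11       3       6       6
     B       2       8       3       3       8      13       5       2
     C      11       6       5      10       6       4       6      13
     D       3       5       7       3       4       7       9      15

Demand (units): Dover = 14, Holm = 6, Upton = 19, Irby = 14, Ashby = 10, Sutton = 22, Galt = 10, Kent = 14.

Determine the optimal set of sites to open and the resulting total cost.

For any fixed open set, each restaurant goes to its cheapest open site; total = fixed + service.
{A, B}: Dover→B 2·14=28, Holm→B 8·6=48, Upton→A 3·19=57, Irby→B 3·14=42, Ashby→B 8·10=80, Sutton→A 3·22=66, Galt→B 5·10=50, Kent→B 2·14=28. Service 399; fixed 82; total 481.
{B, C}: Dover→B 2·14=28, Holm→C 6·6=36, Upton→B 3·19=57, Irby→B 3·14=42, Ashby→C 6·10=60, Sutton→C 4·22=88, Galt→B 5·10=50, Kent→B 2·14=28. Service 389; fixed 93; total 482.
{A, B, D}: Dover→B 2·14=28, Holm→D 5·6=30, Upton→A 3·19=57, Irby→B 3·14=42, Ashby→D 4·10=40, Sutton→A 3·22=66, Galt→B 5·10=50, Kent→B 2·14=28. Service 341; fixed 153; total 494.
{A, B, C, D}: service 341 + fixed 204 = 545
No other subset beats 481.

Open A and B; minimum total cost 481.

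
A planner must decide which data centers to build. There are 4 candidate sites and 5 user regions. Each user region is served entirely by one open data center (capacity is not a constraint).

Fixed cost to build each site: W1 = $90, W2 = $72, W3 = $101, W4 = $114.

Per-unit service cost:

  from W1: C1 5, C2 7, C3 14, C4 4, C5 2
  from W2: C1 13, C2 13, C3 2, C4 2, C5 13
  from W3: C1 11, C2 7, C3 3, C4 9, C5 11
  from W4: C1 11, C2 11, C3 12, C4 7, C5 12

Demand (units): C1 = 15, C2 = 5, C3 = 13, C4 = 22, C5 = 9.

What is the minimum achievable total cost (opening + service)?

For any fixed open set, each user region goes to its cheapest open site; total = fixed + service.
{W1, W2}: C1→W1 5·15=75, C2→W1 7·5=35, C3→W2 2·13=26, C4→W2 2·22=44, C5→W1 2·9=18. Service 198; fixed 162; total 360.
{W1, W3}: C1→W1 5·15=75, C2→W1 7·5=35, C3→W3 3·13=39, C4→W1 4·22=88, C5→W1 2·9=18. Service 255; fixed 191; total 446.
{W1, W2, W3}: service 198 + fixed 263 = 461
{W1, W2, W3, W4}: service 198 + fixed 377 = 575
No other subset beats 360.

Minimum total cost: 360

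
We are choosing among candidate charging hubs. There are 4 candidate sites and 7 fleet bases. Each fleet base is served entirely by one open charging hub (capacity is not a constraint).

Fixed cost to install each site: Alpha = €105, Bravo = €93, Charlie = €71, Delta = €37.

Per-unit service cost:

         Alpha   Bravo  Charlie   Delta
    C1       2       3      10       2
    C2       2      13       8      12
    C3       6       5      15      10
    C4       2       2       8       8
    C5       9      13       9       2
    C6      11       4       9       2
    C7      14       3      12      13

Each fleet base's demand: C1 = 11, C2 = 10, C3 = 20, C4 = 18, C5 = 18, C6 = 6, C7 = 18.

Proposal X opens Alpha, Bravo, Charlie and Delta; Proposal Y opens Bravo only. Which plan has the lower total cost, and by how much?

Proposal X is cheaper by 118.

Proposal X: {Alpha, Bravo, Charlie, Delta}: C1→Alpha 2·11=22, C2→Alpha 2·10=20, C3→Bravo 5·20=100, C4→Alpha 2·18=36, C5→Delta 2·18=36, C6→Delta 2·6=12, C7→Bravo 3·18=54. Service 280; fixed 306; total 586.
Proposal Y: {Bravo}: C1→Bravo 3·11=33, C2→Bravo 13·10=130, C3→Bravo 5·20=100, C4→Bravo 2·18=36, C5→Bravo 13·18=234, C6→Bravo 4·6=24, C7→Bravo 3·18=54. Service 611; fixed 93; total 704.
Difference: |586 − 704| = 118.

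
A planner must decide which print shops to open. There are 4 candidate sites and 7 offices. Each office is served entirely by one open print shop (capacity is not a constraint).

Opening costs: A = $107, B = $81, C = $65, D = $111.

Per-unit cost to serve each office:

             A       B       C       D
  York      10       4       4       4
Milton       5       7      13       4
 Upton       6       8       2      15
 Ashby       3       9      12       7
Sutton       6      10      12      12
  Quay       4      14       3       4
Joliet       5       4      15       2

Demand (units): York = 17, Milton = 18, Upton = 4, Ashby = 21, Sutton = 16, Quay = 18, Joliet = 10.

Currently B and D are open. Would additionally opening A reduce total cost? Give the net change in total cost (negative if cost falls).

Yes — net change −49 (cost falls by 49).

Current service cost with {B, D}: 571.
Adding A: each office re-picks its cheapest; new service cost 415, saving 156.
Extra fixed cost: 107. Net change = 107 − 156 = -49.
(Totals: 763 → 714.)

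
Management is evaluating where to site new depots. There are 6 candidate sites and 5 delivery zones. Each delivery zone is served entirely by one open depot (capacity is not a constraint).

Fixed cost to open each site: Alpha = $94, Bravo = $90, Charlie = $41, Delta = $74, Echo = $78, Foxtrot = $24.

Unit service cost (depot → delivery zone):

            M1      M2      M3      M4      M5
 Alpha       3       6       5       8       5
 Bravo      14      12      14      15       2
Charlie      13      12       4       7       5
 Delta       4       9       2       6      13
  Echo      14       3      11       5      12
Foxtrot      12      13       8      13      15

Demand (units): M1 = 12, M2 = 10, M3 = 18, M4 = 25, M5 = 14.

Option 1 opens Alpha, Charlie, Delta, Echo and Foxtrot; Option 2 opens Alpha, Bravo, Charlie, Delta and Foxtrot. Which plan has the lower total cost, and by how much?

Option 1: {Alpha, Charlie, Delta, Echo, Foxtrot}: M1→Alpha 3·12=36, M2→Echo 3·10=30, M3→Delta 2·18=36, M4→Echo 5·25=125, M5→Alpha 5·14=70. Service 297; fixed 311; total 608.
Option 2: {Alpha, Bravo, Charlie, Delta, Foxtrot}: M1→Alpha 3·12=36, M2→Alpha 6·10=60, M3→Delta 2·18=36, M4→Delta 6·25=150, M5→Bravo 2·14=28. Service 310; fixed 323; total 633.
Difference: |608 − 633| = 25.

Option 1 is cheaper by 25.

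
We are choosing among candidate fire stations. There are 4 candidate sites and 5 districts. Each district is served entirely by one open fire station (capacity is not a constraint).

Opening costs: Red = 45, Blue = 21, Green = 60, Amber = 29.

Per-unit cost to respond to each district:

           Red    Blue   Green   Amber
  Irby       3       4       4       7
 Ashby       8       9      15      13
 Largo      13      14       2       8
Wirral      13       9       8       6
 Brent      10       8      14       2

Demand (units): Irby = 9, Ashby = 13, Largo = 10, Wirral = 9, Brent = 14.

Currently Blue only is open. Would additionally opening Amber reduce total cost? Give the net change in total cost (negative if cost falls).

Current service cost with {Blue}: 486.
Adding Amber: each district re-picks its cheapest; new service cost 315, saving 171.
Extra fixed cost: 29. Net change = 29 − 171 = -142.
(Totals: 507 → 365.)

Yes — net change −142 (cost falls by 142).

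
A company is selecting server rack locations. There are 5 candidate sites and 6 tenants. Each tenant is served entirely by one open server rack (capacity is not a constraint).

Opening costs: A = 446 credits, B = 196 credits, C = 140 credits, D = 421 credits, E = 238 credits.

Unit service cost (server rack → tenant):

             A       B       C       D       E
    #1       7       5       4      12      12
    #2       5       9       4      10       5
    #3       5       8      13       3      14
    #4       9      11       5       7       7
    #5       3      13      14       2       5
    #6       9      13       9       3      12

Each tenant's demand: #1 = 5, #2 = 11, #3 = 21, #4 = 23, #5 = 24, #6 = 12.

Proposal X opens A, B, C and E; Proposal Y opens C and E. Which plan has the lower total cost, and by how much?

Proposal Y is cheaper by 426.

Proposal X: {A, B, C, E}: #1→C 4·5=20, #2→C 4·11=44, #3→A 5·21=105, #4→C 5·23=115, #5→A 3·24=72, #6→A 9·12=108. Service 464; fixed 1020; total 1484.
Proposal Y: {C, E}: #1→C 4·5=20, #2→C 4·11=44, #3→C 13·21=273, #4→C 5·23=115, #5→E 5·24=120, #6→C 9·12=108. Service 680; fixed 378; total 1058.
Difference: |1484 − 1058| = 426.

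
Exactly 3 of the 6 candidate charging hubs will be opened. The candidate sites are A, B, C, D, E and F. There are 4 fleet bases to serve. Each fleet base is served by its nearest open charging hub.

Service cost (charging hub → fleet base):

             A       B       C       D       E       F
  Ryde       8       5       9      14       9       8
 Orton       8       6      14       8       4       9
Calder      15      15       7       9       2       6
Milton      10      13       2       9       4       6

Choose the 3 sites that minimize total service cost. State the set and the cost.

Choose B, C and E; total service cost 13.

With exactly 3 open, each fleet base uses its cheapest among the chosen.
{B, C, E}: Ryde→B 5, Orton→E 4, Calder→E 2, Milton→C 2. Service cost 13.
{A, B, E}: service cost 15
{B, D, E}: service cost 15
Among all 20 size-3 choices, {B, C, E} is lowest.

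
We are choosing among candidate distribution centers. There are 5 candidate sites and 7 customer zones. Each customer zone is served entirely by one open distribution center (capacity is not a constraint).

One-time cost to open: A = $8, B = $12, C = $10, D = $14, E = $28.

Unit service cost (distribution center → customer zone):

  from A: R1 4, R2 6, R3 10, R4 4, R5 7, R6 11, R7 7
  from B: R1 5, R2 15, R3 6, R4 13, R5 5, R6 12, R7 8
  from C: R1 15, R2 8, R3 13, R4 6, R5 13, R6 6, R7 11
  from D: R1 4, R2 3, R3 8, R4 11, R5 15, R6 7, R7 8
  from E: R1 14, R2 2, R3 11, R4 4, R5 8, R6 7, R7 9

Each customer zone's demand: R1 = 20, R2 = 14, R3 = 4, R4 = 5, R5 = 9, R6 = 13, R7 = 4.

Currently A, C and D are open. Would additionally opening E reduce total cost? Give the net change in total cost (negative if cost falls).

No — net change +14 (cost rises by 14).

Current service cost with {A, C, D}: 343.
Adding E: each customer zone re-picks its cheapest; new service cost 329, saving 14.
Extra fixed cost: 28. Net change = 28 − 14 = 14.
(Totals: 375 → 389.)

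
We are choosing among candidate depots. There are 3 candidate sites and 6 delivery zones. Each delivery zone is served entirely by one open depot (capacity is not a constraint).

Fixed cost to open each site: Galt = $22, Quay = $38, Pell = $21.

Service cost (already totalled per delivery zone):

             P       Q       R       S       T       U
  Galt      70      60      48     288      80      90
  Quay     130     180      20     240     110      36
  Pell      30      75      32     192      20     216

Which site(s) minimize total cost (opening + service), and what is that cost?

For any fixed open set, each delivery zone goes to its cheapest open site; total = fixed + service.
{Quay, Pell}: P→Pell 30, Q→Pell 75, R→Quay 20, S→Pell 192, T→Pell 20, U→Quay 36. Service 373; fixed 59; total 432.
{Galt, Quay, Pell}: service 358 + fixed 81 = 439
{Galt, Pell}: P→Pell 30, Q→Galt 60, R→Pell 32, S→Pell 192, T→Pell 20, U→Galt 90. Service 424; fixed 43; total 467.
{Pell}: service 565 + fixed 21 = 586
No other subset beats 432.

Open Quay and Pell; minimum total cost 432.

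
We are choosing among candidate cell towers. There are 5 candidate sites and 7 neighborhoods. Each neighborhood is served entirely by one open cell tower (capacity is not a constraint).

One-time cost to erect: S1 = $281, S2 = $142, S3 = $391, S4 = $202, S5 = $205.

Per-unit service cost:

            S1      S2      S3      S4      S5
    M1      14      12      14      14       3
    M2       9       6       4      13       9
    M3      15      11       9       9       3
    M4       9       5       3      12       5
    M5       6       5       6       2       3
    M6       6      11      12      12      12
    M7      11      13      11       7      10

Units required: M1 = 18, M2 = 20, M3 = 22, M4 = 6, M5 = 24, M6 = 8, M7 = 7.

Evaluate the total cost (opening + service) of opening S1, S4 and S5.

Each neighborhood is assigned to its cheapest site among the open ones.
{S1, S4, S5}: M1→S5 3·18=54, M2→S1 9·20=180, M3→S5 3·22=66, M4→S5 5·6=30, M5→S4 2·24=48, M6→S1 6·8=48, M7→S4 7·7=49. Service 475; fixed 688; total 1163.

Total cost: 1163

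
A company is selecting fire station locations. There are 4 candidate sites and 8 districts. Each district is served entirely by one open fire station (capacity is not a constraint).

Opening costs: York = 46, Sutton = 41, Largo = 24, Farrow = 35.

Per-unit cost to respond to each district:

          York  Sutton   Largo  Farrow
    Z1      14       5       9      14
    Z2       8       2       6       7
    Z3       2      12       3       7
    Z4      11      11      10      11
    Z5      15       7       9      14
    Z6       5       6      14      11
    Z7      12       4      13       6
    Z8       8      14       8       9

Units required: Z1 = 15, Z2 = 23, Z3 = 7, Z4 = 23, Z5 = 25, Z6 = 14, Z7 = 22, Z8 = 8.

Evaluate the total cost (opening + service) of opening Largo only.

Total cost: 1319

Each district is assigned to its cheapest site among the open ones.
{Largo}: Z1→Largo 9·15=135, Z2→Largo 6·23=138, Z3→Largo 3·7=21, Z4→Largo 10·23=230, Z5→Largo 9·25=225, Z6→Largo 14·14=196, Z7→Largo 13·22=286, Z8→Largo 8·8=64. Service 1295; fixed 24; total 1319.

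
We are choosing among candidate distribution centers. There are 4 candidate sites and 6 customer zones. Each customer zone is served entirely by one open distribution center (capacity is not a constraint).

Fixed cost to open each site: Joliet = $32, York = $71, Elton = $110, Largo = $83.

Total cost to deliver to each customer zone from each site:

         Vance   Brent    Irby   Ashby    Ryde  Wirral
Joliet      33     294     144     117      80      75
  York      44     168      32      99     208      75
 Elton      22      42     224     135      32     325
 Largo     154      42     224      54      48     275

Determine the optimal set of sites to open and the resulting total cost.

Open York and Largo; minimum total cost 449.

For any fixed open set, each customer zone goes to its cheapest open site; total = fixed + service.
{York, Largo}: Vance→York 44, Brent→Largo 42, Irby→York 32, Ashby→Largo 54, Ryde→Largo 48, Wirral→York 75. Service 295; fixed 154; total 449.
{Joliet, York, Largo}: service 284 + fixed 186 = 470
{York, Elton}: service 302 + fixed 181 = 483
{Joliet, York, Elton, Largo}: Vance→Elton 22, Brent→Elton 42, Irby→York 32, Ashby→Largo 54, Ryde→Elton 32, Wirral→Joliet 75. Service 257; fixed 296; total 553.
No other subset beats 449.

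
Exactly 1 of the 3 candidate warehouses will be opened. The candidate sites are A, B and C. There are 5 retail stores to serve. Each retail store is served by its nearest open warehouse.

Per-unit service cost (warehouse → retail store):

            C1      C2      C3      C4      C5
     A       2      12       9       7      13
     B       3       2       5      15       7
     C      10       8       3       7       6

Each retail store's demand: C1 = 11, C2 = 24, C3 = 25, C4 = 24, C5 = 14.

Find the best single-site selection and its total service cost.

With exactly 1 open, each retail store uses its cheapest among the chosen.
{C}: C1→C 10·11=110, C2→C 8·24=192, C3→C 3·25=75, C4→C 7·24=168, C5→C 6·14=84. Service cost 629.
{B}: service cost 664
{A}: service cost 885
Among all 3 size-1 choices, {C} is lowest.

Choose C only; total service cost 629.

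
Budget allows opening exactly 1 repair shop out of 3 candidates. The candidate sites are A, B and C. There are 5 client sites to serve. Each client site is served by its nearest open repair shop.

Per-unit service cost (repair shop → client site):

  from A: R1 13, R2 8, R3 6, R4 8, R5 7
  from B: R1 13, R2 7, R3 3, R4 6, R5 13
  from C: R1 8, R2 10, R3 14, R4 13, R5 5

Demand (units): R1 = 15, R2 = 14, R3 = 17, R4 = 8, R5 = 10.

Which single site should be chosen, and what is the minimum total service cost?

Choose B only; total service cost 522.

With exactly 1 open, each client site uses its cheapest among the chosen.
{B}: R1→B 13·15=195, R2→B 7·14=98, R3→B 3·17=51, R4→B 6·8=48, R5→B 13·10=130. Service cost 522.
{A}: service cost 543
{C}: service cost 652
Among all 3 size-1 choices, {B} is lowest.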